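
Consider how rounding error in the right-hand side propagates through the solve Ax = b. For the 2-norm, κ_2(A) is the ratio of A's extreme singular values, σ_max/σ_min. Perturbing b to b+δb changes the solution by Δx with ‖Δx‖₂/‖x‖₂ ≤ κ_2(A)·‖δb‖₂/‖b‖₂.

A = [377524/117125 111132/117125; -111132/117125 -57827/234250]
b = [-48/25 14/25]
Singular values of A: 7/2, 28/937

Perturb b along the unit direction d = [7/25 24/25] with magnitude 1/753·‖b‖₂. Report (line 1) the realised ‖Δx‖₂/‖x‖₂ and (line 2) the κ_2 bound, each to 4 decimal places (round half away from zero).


largest singular value 7/2, smallest 28/937
κ_2(A) = (7/2) / (28/937) = 117.1250
κ_2(A)·‖δb‖/‖b‖ = 0.1555
solve Ax = b  →  x = [-0.5486 -0.1600]
‖b‖₂ = 2.0000 and ‖x‖₂ = 0.5714
re-solving with b+δb shifts x by Δx of norm 0.0889
realised ‖Δx‖/‖x‖ = 0.1555
so the bound is sharp here: realised error equals the bound

0.1555
0.1555


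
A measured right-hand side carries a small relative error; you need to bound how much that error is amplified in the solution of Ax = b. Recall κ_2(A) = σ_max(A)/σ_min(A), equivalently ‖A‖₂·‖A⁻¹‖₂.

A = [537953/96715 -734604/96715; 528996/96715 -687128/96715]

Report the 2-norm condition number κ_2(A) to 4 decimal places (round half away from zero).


M = AᵀA = [27073969/444889 -36084204/444889; -36084204/444889 48123088/444889]. tr(M)=75197057/444889, det(M)=1827904/444889
solving λ² − 75197057/444889·λ + 1827904/444889 = 0 gives λ = 169, 10816/444889
κ = σ_max/σ_min = 13/(104/667) = 83.3750

83.3750


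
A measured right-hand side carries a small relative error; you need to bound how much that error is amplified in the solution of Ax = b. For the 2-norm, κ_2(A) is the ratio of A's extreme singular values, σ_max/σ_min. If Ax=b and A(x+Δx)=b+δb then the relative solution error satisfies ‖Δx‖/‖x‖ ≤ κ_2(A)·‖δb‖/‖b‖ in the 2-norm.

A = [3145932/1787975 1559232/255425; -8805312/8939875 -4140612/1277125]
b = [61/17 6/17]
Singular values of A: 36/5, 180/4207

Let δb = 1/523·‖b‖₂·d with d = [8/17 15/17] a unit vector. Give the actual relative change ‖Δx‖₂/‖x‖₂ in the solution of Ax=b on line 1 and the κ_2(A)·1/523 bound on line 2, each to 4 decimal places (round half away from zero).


from the listed singular values, σ₁ = 36/5, σ_n = 180/4207
condition number: (36/5) ÷ (180/4207) = 168.2800
κ_2(A)·‖δb‖/‖b‖ = 0.3218
solve Ax = b  →  x = [-44.7580 13.4884]
‖b‖ = 3.6056, ‖x‖ = 46.7463
re-solving with b+δb shifts x by Δx of norm 0.1611
realised ‖Δx‖/‖x‖ = 0.0034
tightness: 0.0034 against a bound of 0.3218 (unrounded ratio ≈ 0.0107)

0.0034
0.3218


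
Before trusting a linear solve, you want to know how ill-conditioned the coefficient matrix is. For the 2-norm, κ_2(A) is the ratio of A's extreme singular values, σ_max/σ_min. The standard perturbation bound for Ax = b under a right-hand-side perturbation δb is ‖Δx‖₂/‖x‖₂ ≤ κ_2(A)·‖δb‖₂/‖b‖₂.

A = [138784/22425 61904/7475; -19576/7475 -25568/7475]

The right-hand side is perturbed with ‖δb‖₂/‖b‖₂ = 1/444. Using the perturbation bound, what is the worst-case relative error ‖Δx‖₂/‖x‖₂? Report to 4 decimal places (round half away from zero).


0.5439

AᵀA = [26875712/595125 11944192/198375; 11944192/198375 5308672/66125]; tr = 14930752/119025, det = 802816/2975625
λ_max, λ_min = (14930752/119025 ± √8916482658304/566678025)/2 = 3136/25, 256/119025
κ = σ_max/σ_min = (56/5)/(16/345) = 241.5000
κ_2(A)·‖δb‖/‖b‖ = 0.5439


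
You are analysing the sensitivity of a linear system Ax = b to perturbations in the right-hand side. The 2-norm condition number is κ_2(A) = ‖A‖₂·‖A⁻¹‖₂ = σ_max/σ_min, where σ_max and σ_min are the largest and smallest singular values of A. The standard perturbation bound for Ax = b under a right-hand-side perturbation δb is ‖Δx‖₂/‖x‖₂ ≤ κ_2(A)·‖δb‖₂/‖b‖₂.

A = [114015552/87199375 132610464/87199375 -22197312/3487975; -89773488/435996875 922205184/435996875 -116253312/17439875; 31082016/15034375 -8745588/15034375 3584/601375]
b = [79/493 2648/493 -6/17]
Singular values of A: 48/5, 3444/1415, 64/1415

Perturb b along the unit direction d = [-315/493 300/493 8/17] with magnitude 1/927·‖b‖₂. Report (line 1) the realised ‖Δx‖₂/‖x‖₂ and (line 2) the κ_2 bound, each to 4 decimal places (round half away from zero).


σ_max = 48/5, σ_min = 64/1415
condition number: (48/5) ÷ (64/1415) = 212.2500
perturbation bound = 212.2500·1/927 = 0.2290
solve Ax = b  →  x = [17.0728 61.4701 18.1719]
‖b‖₂ = 5.3852 and ‖x‖₂ = 66.3345
re-solving with b+δb shifts x by Δx of norm 0.1284
realised ‖Δx‖/‖x‖ = 0.0019
realised/bound (from unrounded values) ≈ 0.0085

0.0019
0.2290


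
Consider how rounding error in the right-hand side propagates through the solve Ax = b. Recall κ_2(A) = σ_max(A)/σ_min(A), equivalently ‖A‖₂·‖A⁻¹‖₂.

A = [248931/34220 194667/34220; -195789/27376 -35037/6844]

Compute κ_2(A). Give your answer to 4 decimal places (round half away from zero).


47.2000

form AᵀA = [2318429961/22278400 434400813/5569600; 434400813/5569600 40775877/696200] with trace 144930321/891136 and determinant 169130025/14258176
solving λ² − 144930321/891136·λ + 169130025/14258176 = 0 gives λ = 2601/16, 65025/891136
so κ_2 = √((2601/16) / (65025/891136)) = 47.2000


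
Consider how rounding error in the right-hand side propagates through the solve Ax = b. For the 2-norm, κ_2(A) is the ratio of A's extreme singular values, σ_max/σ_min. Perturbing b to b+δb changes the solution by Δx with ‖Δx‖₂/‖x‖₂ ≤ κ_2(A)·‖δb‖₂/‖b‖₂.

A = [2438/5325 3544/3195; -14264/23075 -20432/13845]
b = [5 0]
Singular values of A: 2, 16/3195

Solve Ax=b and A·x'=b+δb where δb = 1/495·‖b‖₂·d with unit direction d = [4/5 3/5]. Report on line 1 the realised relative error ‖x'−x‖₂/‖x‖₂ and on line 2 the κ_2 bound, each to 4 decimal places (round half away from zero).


0.0025
0.8068

σ_max = 2, σ_min = 16/3195
κ_2(A) = 2 / (16/3195) = 399.3750
bound on ‖Δx‖/‖x‖: κ·ε = 399.3750·1/495 = 0.8068
solve Ax = b  →  x = [-736.7308 308.5962]
‖b‖ = 5.0000, ‖x‖ = 798.7514
with δb = [0.0081 0.0061], A·Δx = δb → ‖Δx‖ = 2.0170
dividing the unrounded norms, ‖Δx‖/‖x‖ = 0.0025
tightness: 0.0025 against a bound of 0.8068 (unrounded ratio ≈ 0.0031)


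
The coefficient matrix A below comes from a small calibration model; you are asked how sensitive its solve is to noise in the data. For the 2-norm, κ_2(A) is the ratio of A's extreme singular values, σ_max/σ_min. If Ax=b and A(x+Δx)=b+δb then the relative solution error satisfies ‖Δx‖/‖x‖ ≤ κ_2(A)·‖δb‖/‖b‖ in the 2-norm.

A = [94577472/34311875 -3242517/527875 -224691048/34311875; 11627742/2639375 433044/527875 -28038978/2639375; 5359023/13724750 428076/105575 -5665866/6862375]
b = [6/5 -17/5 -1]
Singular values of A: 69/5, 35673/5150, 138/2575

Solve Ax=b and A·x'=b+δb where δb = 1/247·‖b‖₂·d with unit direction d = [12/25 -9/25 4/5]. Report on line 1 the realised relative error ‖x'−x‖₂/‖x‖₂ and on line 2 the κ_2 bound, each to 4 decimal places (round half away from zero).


largest singular value 69/5, smallest 138/2575
κ = σ_max/σ_min = (69/5)/(138/2575) = 257.5000
bound on ‖Δx‖/‖x‖: κ·ε = 257.5000·1/247 = 1.0425
solve Ax = b  →  x = [17.1331 -0.3907 7.3950]
‖b‖ = 3.7417, ‖x‖ = 18.6650
re-solving with b+δb shifts x by Δx of norm 0.2827
relative error = 0.0151
realised/bound (from unrounded values) ≈ 0.0145

0.0151
1.0425


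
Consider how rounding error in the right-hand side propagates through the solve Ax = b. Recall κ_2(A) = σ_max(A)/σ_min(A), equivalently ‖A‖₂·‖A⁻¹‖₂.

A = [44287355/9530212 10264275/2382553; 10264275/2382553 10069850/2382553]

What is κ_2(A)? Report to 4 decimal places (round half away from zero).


form AᵀA = [4336569885025/107996362384 1032124172625/26999090596; 1032124172625/26999090596 245846873125/6749772649] with trace 9833674025/128414224 and determinant 37515625/32103556
eigenvalues of AᵀA: λ = (tr ± √(tr²−4·det))/2 = 1225/16, 122500/8025889
κ = σ_max/σ_min = (35/4)/(350/2833) = 70.8250

70.8250


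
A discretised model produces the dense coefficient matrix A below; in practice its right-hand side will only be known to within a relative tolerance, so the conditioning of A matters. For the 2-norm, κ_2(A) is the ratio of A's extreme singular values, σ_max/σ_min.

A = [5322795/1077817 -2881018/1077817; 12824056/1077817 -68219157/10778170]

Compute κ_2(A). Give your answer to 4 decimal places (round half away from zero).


390.1600

M = AᵀA = [1140760703569/6873902281 -3042002874834/34369511405; -3042002874834/34369511405 32448993215521/687390228100]. tr(M)=507007140389/2378512900, det(M)=28398241/95140516
solving λ² − 507007140389/2378512900·λ + 28398241/95140516 = 0 gives λ = 5329/25, 133225/95140516
κ_2(A) = √(λ_max/λ_min) = √((5329/25) / (133225/95140516)) = 390.1600


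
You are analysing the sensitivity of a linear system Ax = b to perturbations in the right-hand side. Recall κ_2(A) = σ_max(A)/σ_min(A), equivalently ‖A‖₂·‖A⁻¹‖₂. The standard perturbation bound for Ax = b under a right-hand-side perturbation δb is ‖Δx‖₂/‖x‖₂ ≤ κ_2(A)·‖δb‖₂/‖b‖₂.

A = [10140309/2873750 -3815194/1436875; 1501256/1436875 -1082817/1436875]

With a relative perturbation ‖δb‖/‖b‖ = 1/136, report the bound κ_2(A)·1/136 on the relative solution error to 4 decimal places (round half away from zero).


AᵀA = [178945511881/13213502500 -33550733673/3303375625; -33550733673/3303375625 25165116661/3303375625]; tr = 11184239141/528540100, det = 279841/21141604
solving λ² − 11184239141/528540100·λ + 279841/21141604 = 0 gives λ = 529/25, 13225/21141604
κ = σ_max/σ_min = (23/5)/(115/4598) = 183.9200
worst-case relative error ≤ 183.9200 × 1/136 = 1.3524

1.3524


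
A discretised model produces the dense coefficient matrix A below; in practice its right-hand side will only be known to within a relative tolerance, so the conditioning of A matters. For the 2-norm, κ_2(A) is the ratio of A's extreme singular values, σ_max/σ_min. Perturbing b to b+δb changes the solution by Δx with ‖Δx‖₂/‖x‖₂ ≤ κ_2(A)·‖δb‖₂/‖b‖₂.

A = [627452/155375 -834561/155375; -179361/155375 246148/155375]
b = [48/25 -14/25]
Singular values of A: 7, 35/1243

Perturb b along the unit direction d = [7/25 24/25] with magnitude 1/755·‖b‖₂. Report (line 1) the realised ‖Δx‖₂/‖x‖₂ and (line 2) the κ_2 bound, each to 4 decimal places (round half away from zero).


largest singular value 7, smallest 35/1243
condition number: 7 ÷ (35/1243) = 248.6000
bound on ‖Δx‖/‖x‖: κ·ε = 248.6000·1/755 = 0.3293
solve Ax = b  →  x = [0.1714 -0.2286]
2-norm of b is 2.0000; of x, 0.2857
re-solving with b+δb shifts x by Δx of norm 0.0941
realised ‖Δx‖/‖x‖ = 0.3293
tightness: 0.3293 against a bound of 0.3293; the bound is attained (ratio 1)

0.3293
0.3293


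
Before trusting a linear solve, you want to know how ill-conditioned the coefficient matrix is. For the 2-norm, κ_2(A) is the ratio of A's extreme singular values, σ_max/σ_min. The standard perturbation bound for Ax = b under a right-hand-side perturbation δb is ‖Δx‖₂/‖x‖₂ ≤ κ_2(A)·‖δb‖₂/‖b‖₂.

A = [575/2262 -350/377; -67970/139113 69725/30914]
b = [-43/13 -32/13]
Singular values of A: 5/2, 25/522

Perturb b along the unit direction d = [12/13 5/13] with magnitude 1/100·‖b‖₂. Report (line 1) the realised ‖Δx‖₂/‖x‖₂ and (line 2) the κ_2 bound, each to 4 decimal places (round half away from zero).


σ_max = 5/2, σ_min = 25/522
κ = σ_max/σ_min = (5/2)/(25/522) = 52.2000
bound on ‖Δx‖/‖x‖: κ·ε = 52.2000·1/100 = 0.5220
solve Ax = b  →  x = [-81.3951 -18.7239]
‖b‖ = 4.1231, ‖x‖ = 83.5210
Δx = A⁻¹·δb where δb = 1/100·4.1231·d; ‖Δx‖ = 0.8609
dividing the unrounded norms, ‖Δx‖/‖x‖ = 0.0103
so the bound overstates the realised error by a factor of ≈ 50.6420 (computed from the unrounded values)

0.0103
0.5220


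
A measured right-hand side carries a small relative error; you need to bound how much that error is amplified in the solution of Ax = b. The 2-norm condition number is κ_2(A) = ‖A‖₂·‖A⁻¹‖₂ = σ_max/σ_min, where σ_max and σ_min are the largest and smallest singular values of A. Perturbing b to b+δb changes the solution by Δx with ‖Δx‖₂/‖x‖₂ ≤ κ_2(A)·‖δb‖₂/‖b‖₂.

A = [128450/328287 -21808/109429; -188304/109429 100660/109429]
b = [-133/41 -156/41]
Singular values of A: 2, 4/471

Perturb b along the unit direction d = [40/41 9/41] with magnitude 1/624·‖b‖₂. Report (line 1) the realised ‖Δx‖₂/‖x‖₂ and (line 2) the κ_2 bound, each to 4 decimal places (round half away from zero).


0.0020
0.3774

σ_max = 2, σ_min = 4/471
κ_2(A) = 2 / (4/471) = 235.5000
bound on ‖Δx‖/‖x‖: κ·ε = 235.5000·1/624 = 0.3774
solve Ax = b  →  x = [-220.3235 -416.2941]
‖b‖ = 5.0000, ‖x‖ = 471.0024
δb = ε·‖b‖·d = [0.0078 0.0018]; solving A·Δx = δb gives ‖Δx‖ = 0.9435
realised ‖Δx‖/‖x‖ = 0.0020
realised/bound (from unrounded values) ≈ 0.0053


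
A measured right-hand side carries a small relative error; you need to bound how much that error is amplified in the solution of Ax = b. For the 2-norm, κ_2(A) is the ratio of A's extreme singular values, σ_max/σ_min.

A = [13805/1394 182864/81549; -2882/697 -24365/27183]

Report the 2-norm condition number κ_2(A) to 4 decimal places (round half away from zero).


306.0000

form AᵀA = [223801721/1943236 113298350/4372281; 113298350/4372281 229480009/39350529] with trace 11330077/93636 and determinant 14641/93636
solving λ² − 11330077/93636·λ + 14641/93636 = 0 gives λ = 121, 121/93636
σ_max=√121=11, σ_min=√(121/93636)=(11/306) → κ = 306.0000


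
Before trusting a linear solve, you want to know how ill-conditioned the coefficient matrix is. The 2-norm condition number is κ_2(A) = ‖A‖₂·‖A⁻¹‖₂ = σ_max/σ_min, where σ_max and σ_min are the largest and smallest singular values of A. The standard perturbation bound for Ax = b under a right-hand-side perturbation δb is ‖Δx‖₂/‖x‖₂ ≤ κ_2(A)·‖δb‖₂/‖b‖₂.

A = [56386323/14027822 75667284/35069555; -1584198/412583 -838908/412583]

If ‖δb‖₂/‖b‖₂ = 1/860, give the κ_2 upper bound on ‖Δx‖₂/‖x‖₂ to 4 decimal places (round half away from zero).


0.4136

M = AᵀA = [7230215600433/233983103524 4820094793206/292478879405; 4820094793206/292478879405 12854044931616/1462394397025]. tr(M)=803361833001/20240752900, det(M)=63011844/5060188225
solving λ² − 803361833001/20240752900·λ + 63011844/5060188225 = 0 gives λ = 3969/100, 63504/202407529
κ = σ_max/σ_min = (63/10)/(252/14227) = 355.6750
perturbation bound = 355.6750·1/860 = 0.4136


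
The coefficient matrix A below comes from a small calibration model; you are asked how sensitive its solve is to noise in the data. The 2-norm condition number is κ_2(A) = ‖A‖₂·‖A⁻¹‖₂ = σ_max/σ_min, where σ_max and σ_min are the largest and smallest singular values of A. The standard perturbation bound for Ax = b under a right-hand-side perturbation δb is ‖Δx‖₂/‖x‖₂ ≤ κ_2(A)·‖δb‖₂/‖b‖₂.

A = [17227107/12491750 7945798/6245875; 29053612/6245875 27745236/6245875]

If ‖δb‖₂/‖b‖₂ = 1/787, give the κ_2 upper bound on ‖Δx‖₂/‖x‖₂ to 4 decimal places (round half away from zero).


form AᵀA = [5877156314521/249670108900 55970616177/2496701089; 55970616177/2496701089 1332694122484/62417527225] with trace 13326911777/296872900 and determinant 80604484/1855455625
solving λ² − 13326911777/296872900·λ + 80604484/1855455625 = 0 gives λ = 4489/100, 71824/74218225
so κ_2 = √((4489/100) / (71824/74218225)) = 215.3750
bound on ‖Δx‖/‖x‖: κ·ε = 215.3750·1/787 = 0.2737

0.2737


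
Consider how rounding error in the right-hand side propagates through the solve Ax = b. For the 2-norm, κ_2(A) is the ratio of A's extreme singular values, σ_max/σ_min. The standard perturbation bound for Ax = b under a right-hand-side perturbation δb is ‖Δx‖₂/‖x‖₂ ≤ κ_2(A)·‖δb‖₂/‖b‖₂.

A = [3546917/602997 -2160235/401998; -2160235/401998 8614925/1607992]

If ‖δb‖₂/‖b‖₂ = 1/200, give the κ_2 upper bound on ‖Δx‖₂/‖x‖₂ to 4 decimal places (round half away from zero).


AᵀA = [109776478141/1729395396 -139272510685/2305860528; -139272510685/2305860528 177030650225/3074480704]; tr = 3982995841/32901696, det = 228765625/32901696
eigenvalues of AᵀA: λ = (tr ± √(tr²−4·det))/2 = 121, 1890625/32901696
σ_max=√121=11, σ_min=√(1890625/32901696)=(1375/5736) → κ = 45.8880
worst-case relative error ≤ 45.8880 × 1/200 = 0.2294

0.2294


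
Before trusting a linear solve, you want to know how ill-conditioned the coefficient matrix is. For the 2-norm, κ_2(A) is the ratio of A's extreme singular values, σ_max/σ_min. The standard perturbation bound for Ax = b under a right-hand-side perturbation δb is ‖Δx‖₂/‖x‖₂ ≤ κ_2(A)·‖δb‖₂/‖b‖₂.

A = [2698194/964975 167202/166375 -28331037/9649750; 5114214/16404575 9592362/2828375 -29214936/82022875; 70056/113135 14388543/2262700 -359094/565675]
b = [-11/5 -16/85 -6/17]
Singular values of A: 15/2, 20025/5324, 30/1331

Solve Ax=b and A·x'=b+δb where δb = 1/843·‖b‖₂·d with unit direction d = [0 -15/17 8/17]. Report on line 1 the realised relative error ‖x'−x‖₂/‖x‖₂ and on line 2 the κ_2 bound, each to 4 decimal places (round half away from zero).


σ_max = 15/2, σ_min = 30/1331
κ = σ_max/σ_min = (15/2)/(30/1331) = 332.7500
κ_2(A)·‖δb‖/‖b‖ = 0.3947
solve Ax = b  →  x = [-0.3778 0.0209 0.3967]
‖b‖₂ = 2.2361 and ‖x‖₂ = 0.5482
with δb = [0.0000 -0.0023 0.0012], A·Δx = δb → ‖Δx‖ = 0.1177
dividing the unrounded norms, ‖Δx‖/‖x‖ = 0.2147
tightness: 0.2147 against a bound of 0.3947 (unrounded ratio ≈ 0.5439)

0.2147
0.3947


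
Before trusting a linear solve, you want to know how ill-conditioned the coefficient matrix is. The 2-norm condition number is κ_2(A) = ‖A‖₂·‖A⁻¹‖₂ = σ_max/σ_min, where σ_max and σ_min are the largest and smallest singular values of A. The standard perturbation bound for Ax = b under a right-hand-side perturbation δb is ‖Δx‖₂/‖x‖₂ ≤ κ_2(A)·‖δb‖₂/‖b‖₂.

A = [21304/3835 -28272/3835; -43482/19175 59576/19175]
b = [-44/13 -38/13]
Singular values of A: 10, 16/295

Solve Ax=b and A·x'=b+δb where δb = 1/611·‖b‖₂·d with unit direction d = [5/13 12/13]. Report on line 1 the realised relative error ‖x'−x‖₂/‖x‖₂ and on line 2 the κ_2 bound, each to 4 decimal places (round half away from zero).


0.0018
0.3018

from the listed singular values, σ₁ = 10, σ_n = 16/295
condition number: 10 ÷ (16/295) = 184.3750
perturbation bound = 184.3750·1/611 = 0.3018
solve Ax = b  →  x = [-59.1200 -44.0900]
‖b‖ = 4.4721, ‖x‖ = 73.7503
with δb = [0.0028 0.0068], A·Δx = δb → ‖Δx‖ = 0.1350
relative error = 0.0018
realised/bound (from unrounded values) ≈ 0.0061


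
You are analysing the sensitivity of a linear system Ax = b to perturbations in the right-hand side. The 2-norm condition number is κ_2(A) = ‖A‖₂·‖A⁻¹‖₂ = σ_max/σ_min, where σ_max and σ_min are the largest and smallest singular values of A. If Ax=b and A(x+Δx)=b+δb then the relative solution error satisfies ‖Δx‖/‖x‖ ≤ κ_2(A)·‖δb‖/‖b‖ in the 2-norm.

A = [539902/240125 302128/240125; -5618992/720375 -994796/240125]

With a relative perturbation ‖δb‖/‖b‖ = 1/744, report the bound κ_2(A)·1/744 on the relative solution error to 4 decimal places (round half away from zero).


0.2278

M = AᵀA = [54714429796/830304225 1945314976/55353615; 1945314976/55353615 1729440656/92256025]. tr(M)=9727252/114921, det(M)=17909824/71825625
eigenvalues of AᵀA: λ = (tr ± √(tr²−4·det))/2 = 2116/25, 8464/2873025
σ_max=√(2116/25)=(46/5), σ_min=√(8464/2873025)=(92/1695) → κ = 169.5000
κ_2(A)·‖δb‖/‖b‖ = 0.2278


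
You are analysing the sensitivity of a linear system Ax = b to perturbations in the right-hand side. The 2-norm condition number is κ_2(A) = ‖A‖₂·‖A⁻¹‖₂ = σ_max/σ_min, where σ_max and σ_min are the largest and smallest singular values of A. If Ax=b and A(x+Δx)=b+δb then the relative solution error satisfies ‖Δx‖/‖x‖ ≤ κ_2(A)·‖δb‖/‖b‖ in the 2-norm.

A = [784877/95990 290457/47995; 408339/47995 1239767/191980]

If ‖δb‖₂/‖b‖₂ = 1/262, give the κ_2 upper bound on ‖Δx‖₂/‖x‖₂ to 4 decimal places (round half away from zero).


0.6317

form AᵀA = [1525558693/10956100 1144103751/10956100; 1144103751/10956100 3432659353/43824400] with trace 381395765/1752976 and determinant 12117361/7011904
eigenvalues of AᵀA: λ = (tr ± √(tr²−4·det))/2 = 3481/16, 3481/438244
κ_2(A) = √(λ_max/λ_min) = √((3481/16) / (3481/438244)) = 165.5000
perturbation bound = 165.5000·1/262 = 0.6317


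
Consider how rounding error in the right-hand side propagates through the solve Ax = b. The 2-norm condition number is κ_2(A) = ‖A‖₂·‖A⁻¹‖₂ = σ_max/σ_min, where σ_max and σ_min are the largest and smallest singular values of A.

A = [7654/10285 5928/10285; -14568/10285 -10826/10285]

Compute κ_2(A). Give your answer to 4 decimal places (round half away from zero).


AᵀA = [187412/73205 140544/73205; 140544/73205 105428/73205]; tr = 58568/14641, det = 16/14641
λ_max, λ_min = (58568/14641 ± √3429273600/214358881)/2 = 4, 4/14641
so κ_2 = √(4 / (4/14641)) = 121.0000

121.0000


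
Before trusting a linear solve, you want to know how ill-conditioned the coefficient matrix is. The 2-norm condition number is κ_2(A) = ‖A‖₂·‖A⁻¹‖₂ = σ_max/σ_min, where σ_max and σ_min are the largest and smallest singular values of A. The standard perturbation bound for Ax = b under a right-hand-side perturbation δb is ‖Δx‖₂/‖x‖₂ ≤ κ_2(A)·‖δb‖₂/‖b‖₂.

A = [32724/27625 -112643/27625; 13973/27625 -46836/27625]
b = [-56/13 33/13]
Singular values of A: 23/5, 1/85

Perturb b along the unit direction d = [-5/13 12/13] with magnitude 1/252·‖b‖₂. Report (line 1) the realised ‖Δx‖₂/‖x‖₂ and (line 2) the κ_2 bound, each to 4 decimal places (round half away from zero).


from the listed singular values, σ₁ = 23/5, σ_n = 1/85
κ_2(A) = (23/5) / (1/85) = 391.0000
perturbation bound = 391.0000·1/252 = 1.5516
solve Ax = b  →  x = [326.2174 95.8261]
‖b‖ = 5.0000, ‖x‖ = 340.0006
re-solving with b+δb shifts x by Δx of norm 1.6865
relative error = 0.0050
so the bound overstates the realised error by a factor of ≈ 312.8006 (computed from the unrounded values)

0.0050
1.5516


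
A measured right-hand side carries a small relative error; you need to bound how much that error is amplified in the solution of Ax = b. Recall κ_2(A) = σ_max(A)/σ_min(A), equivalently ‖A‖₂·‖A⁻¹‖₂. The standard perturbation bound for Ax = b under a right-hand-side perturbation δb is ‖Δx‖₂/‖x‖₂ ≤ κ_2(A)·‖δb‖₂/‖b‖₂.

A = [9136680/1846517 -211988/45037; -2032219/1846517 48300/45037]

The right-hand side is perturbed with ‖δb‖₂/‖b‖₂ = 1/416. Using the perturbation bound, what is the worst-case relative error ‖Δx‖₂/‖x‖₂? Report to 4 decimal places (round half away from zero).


form AᵀA = [52117094281/2028331369 -49634699940/2028331369; -49634699940/2028331369 47271802144/2028331369] with trace 118179425/2411809 and determinant 38416/2411809
eigenvalues of AᵀA: λ = (tr ± √(tr²−4·det))/2 = 49, 784/2411809
κ_2(A) = √(λ_max/λ_min) = √(49 / (784/2411809)) = 388.2500
worst-case relative error ≤ 388.2500 × 1/416 = 0.9333

0.9333


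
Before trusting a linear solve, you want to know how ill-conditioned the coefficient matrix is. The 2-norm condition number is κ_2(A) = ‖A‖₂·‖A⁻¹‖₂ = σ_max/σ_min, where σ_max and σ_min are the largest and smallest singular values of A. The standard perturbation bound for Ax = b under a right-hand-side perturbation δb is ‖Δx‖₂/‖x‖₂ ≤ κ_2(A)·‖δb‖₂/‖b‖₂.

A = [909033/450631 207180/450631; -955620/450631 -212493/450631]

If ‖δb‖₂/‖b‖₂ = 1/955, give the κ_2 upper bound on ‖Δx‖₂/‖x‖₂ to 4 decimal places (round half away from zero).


form AᵀA = [2068431129/241460521 465393600/241460521; 465393600/241460521 104728689/241460521] with trace 1292778/143641 and determinant 81/143641
solving λ² − 1292778/143641·λ + 81/143641 = 0 gives λ = 9, 9/143641
σ_max=√9=3, σ_min=√(9/143641)=(3/379) → κ = 379.0000
bound on ‖Δx‖/‖x‖: κ·ε = 379.0000·1/955 = 0.3969

0.3969


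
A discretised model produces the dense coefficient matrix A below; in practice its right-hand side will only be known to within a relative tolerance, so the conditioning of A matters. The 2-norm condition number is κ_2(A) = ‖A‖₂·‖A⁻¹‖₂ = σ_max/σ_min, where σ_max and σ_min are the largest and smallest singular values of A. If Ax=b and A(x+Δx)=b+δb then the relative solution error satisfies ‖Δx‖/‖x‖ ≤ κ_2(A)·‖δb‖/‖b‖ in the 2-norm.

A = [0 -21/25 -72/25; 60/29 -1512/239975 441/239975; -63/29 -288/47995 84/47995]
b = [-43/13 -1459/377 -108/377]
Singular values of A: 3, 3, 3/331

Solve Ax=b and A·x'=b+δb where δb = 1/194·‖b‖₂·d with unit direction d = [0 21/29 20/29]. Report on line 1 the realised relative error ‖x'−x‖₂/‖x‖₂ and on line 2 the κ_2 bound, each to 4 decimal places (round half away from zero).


σ_max = 3, σ_min = 3/331
condition number: 3 ÷ (3/331) = 331.0000
κ_2(A)·‖δb‖/‖b‖ = 1.7062
solve Ax = b  →  x = [-0.8205 318.0687 -91.6215]
2-norm of b is 5.0990; of x, 331.0029
with δb = [0.0000 0.0190 0.0181], A·Δx = δb → ‖Δx‖ = 2.9000
dividing the unrounded norms, ‖Δx‖/‖x‖ = 0.0088
realised/bound (from unrounded values) ≈ 0.0051

0.0088
1.7062


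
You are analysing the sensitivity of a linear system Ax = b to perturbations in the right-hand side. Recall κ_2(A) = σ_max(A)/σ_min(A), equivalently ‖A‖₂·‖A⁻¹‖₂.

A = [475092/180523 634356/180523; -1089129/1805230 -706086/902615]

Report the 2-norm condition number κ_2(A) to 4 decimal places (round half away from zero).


form AᵀA = [14132922561/1938640900 4710854187/484660225; 4710854187/484660225 6281228916/484660225] with trace 1570313529/77545636 and determinant 72900/19386409
char-poly roots: 81/4 and 3600/19386409
σ_max=√(81/4)=(9/2), σ_min=√(3600/19386409)=(60/4403) → κ = 330.2250

330.2250


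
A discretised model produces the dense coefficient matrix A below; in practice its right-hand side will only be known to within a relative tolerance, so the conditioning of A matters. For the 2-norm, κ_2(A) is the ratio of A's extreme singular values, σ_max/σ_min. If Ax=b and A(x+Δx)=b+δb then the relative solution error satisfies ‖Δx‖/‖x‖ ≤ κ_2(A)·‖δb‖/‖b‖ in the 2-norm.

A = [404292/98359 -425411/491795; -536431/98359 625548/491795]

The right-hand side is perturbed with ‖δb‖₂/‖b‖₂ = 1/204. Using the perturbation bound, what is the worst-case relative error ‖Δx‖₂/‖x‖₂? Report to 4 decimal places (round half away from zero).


form AᵀA = [451210239025/9674492881 -101510720640/9674492881; -101510720640/9674492881 22891392769/9674492881] with trace 282035474/5755201 and determinant 1500625/5755201
char-poly roots: 49 and 30625/5755201
σ_max=√49=7, σ_min=√(30625/5755201)=(175/2399) → κ = 95.9600
worst-case relative error ≤ 95.9600 × 1/204 = 0.4704

0.4704


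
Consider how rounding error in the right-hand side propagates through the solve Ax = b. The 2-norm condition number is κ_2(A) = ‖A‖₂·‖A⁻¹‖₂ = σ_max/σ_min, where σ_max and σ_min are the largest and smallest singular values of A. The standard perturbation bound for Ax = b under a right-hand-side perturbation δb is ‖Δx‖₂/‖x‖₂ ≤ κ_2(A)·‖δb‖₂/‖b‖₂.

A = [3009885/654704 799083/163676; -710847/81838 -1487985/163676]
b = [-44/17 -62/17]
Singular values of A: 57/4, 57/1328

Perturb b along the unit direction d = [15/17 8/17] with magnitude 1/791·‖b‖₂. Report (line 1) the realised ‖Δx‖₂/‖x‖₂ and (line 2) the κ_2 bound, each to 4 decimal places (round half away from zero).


0.0014
0.4197

largest singular value 57/4, smallest 57/1328
κ_2(A) = (57/4) / (57/1328) = 332.0000
perturbation bound = 332.0000·1/791 = 0.4197
solve Ax = b  →  x = [67.5814 -64.1694]
‖b‖₂ = 4.4721 and ‖x‖₂ = 93.1931
with δb = [0.0050 0.0027], A·Δx = δb → ‖Δx‖ = 0.1317
realised ‖Δx‖/‖x‖ = 0.0014
tightness: 0.0014 against a bound of 0.4197 (unrounded ratio ≈ 0.0034)


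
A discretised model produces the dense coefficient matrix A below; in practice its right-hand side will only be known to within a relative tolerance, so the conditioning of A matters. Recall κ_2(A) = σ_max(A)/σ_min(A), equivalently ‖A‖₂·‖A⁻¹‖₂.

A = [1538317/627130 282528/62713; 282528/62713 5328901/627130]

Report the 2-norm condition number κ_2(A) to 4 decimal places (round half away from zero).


M = AᵀA = [35808395401/1360872100 3356715168/68043605; 3356715168/68043605 125880252409/1360872100]. tr(M)=55947629/470890, det(M)=141158161/470890000
char-poly roots: 11881/100 and 11881/4708900
κ_2(A) = √(λ_max/λ_min) = √((11881/100) / (11881/4708900)) = 217.0000

217.0000


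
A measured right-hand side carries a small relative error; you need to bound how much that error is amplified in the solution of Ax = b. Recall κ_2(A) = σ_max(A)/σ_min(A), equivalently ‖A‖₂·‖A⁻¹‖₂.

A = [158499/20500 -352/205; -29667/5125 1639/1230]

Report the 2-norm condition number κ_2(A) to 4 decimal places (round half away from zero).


form AᵀA = [1568161089/16810000 -8820779/420250; -8820779/420250 1429373/302580] with trace 8821021/90000 and determinant 131769/1000000
eigenvalues of AᵀA: λ = (tr ± √(tr²−4·det))/2 = 9801/100, 121/90000
so κ_2 = √((9801/100) / (121/90000)) = 270.0000

270.0000


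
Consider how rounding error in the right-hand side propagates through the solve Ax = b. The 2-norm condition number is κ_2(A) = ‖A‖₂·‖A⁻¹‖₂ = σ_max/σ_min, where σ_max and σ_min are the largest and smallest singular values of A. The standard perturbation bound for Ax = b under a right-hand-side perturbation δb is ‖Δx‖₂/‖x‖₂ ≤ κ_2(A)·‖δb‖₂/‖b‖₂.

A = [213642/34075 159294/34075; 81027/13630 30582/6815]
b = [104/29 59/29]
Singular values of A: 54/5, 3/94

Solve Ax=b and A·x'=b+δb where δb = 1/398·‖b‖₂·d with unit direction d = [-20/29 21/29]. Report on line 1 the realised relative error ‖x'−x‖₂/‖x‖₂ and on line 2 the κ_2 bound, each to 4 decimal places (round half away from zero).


0.0104
0.8503

σ_max = 54/5, σ_min = 3/94
κ = σ_max/σ_min = (54/5)/(3/94) = 338.4000
bound on ‖Δx‖/‖x‖: κ·ε = 338.4000·1/398 = 0.8503
solve Ax = b  →  x = [19.0963 -24.8444]
2-norm of b is 4.1231; of x, 31.3355
with δb = [-0.0071 0.0075], A·Δx = δb → ‖Δx‖ = 0.3246
relative error = 0.0104
so the bound overstates the realised error by a factor of ≈ 82.0798 (computed from the unrounded values)


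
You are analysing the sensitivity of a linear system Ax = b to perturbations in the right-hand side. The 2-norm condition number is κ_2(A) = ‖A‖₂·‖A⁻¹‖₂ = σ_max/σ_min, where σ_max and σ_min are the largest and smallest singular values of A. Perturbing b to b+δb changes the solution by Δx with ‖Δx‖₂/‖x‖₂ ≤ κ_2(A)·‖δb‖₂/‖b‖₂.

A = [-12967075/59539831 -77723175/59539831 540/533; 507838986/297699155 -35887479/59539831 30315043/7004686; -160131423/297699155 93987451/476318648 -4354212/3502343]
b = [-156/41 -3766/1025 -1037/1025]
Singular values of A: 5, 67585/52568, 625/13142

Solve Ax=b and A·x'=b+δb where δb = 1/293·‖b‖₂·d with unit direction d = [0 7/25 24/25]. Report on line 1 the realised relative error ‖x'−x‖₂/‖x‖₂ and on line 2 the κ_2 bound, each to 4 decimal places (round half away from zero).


largest singular value 5, smallest 625/13142
κ_2(A) = 5 / (625/13142) = 105.1360
worst-case relative error ≤ 105.1360 × 1/293 = 0.3588
solve Ax = b  →  x = [35.0790 -16.0643 -16.9132]
2-norm of b is 5.3852; of x, 42.1267
δb = ε·‖b‖·d = [0.0000 0.0051 0.0176]; solving A·Δx = δb gives ‖Δx‖ = 0.3865
realised ‖Δx‖/‖x‖ = 0.0092
realised/bound (from unrounded values) ≈ 0.0256

0.0092
0.3588


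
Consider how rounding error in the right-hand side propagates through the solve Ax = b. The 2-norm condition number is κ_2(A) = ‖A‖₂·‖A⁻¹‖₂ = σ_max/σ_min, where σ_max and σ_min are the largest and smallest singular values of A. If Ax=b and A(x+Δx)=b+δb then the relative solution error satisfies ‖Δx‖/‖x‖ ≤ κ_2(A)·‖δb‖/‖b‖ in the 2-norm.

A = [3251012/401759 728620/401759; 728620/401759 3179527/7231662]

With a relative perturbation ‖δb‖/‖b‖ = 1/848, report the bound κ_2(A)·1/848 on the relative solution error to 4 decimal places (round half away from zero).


0.3171

M = AᵀA = [6603192224/96020401 13371269930/864183609; 13371269930/864183609 108338378209/31110609924]. tr(M)=1337163985/18507204, det(M)=334084/4626801
λ_max, λ_min = (1337163985/18507204 ± √1787908595409222049/342516599897616)/2 = 289/4, 4624/4626801
σ_max=√(289/4)=(17/2), σ_min=√(4624/4626801)=(68/2151) → κ = 268.8750
perturbation bound = 268.8750·1/848 = 0.3171


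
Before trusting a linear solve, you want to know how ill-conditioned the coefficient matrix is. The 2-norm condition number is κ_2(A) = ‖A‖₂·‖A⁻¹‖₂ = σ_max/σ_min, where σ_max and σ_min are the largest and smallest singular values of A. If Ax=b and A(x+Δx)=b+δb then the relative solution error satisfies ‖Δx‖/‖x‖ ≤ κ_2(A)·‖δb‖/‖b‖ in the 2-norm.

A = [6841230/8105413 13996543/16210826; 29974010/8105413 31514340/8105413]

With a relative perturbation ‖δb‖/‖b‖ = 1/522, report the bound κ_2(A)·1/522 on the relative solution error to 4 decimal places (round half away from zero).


0.6530

M = AᵀA = [562310353000/39082522249 590415185745/39082522249; 590415185745/39082522249 2479784484529/156330088996]. tr(M)=5623098569/185885956, det(M)=366025/46471489
λ_max, λ_min = (5623098569/185885956 ± √31618148894177129361/34553588638033936)/2 = 121/4, 12100/46471489
σ_max=√(121/4)=(11/2), σ_min=√(12100/46471489)=(110/6817) → κ = 340.8500
bound on ‖Δx‖/‖x‖: κ·ε = 340.8500·1/522 = 0.6530


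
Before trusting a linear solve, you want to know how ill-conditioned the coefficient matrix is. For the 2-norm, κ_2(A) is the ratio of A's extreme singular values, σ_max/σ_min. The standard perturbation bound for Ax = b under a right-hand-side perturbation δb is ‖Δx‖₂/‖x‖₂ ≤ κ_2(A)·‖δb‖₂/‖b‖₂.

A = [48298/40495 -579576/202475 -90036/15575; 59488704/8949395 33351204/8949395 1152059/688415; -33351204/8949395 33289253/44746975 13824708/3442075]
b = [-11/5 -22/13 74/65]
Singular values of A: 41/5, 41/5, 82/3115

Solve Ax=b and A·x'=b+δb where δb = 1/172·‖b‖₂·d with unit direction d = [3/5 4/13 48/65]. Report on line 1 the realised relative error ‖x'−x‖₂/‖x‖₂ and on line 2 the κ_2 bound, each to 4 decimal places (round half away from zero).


0.0174
1.8110

σ_max = 41/5, σ_min = 82/3115
κ_2(A) = (41/5) / (82/3115) = 311.5000
perturbation bound = 311.5000·1/172 = 1.8110
solve Ax = b  →  x = [-13.1611 30.9524 -17.6614]
‖b‖ = 3.0000, ‖x‖ = 37.9894
with δb = [0.0105 0.0054 0.0129], A·Δx = δb → ‖Δx‖ = 0.6626
dividing the unrounded norms, ‖Δx‖/‖x‖ = 0.0174
realised/bound (from unrounded values) ≈ 0.0096


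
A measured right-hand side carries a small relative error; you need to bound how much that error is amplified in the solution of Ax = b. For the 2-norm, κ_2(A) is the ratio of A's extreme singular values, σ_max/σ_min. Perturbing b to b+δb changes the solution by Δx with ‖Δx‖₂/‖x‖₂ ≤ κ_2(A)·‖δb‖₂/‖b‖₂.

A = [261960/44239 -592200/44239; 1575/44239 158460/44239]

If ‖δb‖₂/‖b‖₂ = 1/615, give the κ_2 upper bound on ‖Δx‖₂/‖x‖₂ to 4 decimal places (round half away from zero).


0.0169

M = AᵀA = [3140325/89557 -7087500/89557; -7087500/89557 17197200/89557]. tr(M)=1564425/6889, det(M)=3240000/6889
char-poly roots: 225 and 14400/6889
κ = σ_max/σ_min = 15/(120/83) = 10.3750
worst-case relative error ≤ 10.3750 × 1/615 = 0.0169


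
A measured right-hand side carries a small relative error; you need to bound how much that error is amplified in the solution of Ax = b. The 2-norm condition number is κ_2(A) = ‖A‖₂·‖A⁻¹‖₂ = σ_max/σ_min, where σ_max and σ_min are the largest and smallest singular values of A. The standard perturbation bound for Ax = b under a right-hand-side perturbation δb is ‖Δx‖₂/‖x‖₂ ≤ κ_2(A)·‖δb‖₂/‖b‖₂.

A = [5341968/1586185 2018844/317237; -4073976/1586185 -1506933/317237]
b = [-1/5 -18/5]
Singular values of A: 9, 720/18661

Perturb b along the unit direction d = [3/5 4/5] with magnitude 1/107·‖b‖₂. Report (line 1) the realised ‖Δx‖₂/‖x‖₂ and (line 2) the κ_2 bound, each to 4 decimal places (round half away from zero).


0.0112
2.1800

σ_max = 9, σ_min = 720/18661
κ_2(A) = 9 / (720/18661) = 233.2625
bound on ‖Δx‖/‖x‖: κ·ε = 233.2625·1/107 = 2.1800
solve Ax = b  →  x = [68.7112 -36.3941]
2-norm of b is 3.6056; of x, 77.7545
re-solving with b+δb shifts x by Δx of norm 0.8734
dividing the unrounded norms, ‖Δx‖/‖x‖ = 0.0112
tightness: 0.0112 against a bound of 2.1800 (unrounded ratio ≈ 0.0052)


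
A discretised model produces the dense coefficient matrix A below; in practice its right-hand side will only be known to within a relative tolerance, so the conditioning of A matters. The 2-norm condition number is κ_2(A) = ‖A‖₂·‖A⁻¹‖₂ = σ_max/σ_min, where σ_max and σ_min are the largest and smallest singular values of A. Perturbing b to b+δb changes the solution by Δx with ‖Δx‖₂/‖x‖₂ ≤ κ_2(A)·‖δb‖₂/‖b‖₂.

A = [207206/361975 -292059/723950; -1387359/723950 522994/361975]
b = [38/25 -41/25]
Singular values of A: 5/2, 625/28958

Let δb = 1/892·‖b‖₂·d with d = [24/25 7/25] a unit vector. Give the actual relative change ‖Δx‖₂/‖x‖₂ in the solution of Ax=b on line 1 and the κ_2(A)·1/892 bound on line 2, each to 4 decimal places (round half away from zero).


0.0025
0.1299

σ_max = 5/2, σ_min = 625/28958
κ_2(A) = (5/2) / (625/28958) = 115.8320
κ_2(A)·‖δb‖/‖b‖ = 0.1299
solve Ax = b  →  x = [28.4397 36.5862]
‖b‖₂ = 2.2361 and ‖x‖₂ = 46.3397
with δb = [0.0024 0.0007], A·Δx = δb → ‖Δx‖ = 0.1161
realised ‖Δx‖/‖x‖ = 0.0025
so the bound overstates the realised error by a factor of ≈ 51.8094 (computed from the unrounded values)


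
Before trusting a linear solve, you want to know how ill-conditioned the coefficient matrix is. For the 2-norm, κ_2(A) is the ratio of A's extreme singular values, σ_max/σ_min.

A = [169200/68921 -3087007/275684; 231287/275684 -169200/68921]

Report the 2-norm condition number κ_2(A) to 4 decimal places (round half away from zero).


AᵀA = [304314049/45212176 -83500200/2825761; -83500200/2825761 5941505329/45212176]; tr = 1857769/13448, det = 4879681/430336
λ_max, λ_min = (1857769/13448 ± √53798483025/2825761)/2 = 2209/16, 2209/26896
κ = σ_max/σ_min = (47/4)/(47/164) = 41.0000

41.0000
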